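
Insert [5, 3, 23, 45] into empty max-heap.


Insert 5: [5]
Insert 3: [5, 3]
Insert 23: [23, 3, 5]
Insert 45: [45, 23, 5, 3]

Final heap: [45, 23, 5, 3]


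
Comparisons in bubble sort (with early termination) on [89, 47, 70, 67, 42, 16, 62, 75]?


Algorithm: bubble sort (with early termination)
Input: [89, 47, 70, 67, 42, 16, 62, 75]
Sorted: [16, 42, 47, 62, 67, 70, 75, 89]

27


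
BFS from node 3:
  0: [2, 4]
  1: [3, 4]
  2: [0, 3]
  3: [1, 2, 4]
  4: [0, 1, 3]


Visit 3, enqueue [1, 2, 4]
Visit 1, enqueue []
Visit 2, enqueue [0]
Visit 4, enqueue []
Visit 0, enqueue []

BFS order: [3, 1, 2, 4, 0]


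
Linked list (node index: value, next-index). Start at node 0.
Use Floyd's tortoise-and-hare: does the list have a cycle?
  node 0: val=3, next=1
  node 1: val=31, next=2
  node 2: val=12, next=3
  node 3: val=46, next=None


Floyd's tortoise (slow, +1) and hare (fast, +2):
  init: slow=0, fast=0
  step 1: slow=1, fast=2
  step 2: fast 2->3->None, no cycle

Cycle: no


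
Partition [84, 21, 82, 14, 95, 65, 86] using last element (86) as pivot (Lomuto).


Pivot: 86
  84 <= 86: advance i (no swap)
  21 <= 86: advance i (no swap)
  82 <= 86: advance i (no swap)
  14 <= 86: advance i (no swap)
  65 <= 86: swap -> [84, 21, 82, 14, 65, 95, 86]
Place pivot at 5: [84, 21, 82, 14, 65, 86, 95]

Partitioned: [84, 21, 82, 14, 65, 86, 95]


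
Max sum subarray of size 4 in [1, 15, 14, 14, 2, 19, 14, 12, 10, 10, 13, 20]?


[0:4]: 44
[1:5]: 45
[2:6]: 49
[3:7]: 49
[4:8]: 47
[5:9]: 55
[6:10]: 46
[7:11]: 45
[8:12]: 53

Max: 55 at [5:9]


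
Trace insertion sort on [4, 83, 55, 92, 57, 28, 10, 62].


Initial: [4, 83, 55, 92, 57, 28, 10, 62]
Insert 83: [4, 83, 55, 92, 57, 28, 10, 62]
Insert 55: [4, 55, 83, 92, 57, 28, 10, 62]
Insert 92: [4, 55, 83, 92, 57, 28, 10, 62]
Insert 57: [4, 55, 57, 83, 92, 28, 10, 62]
Insert 28: [4, 28, 55, 57, 83, 92, 10, 62]
Insert 10: [4, 10, 28, 55, 57, 83, 92, 62]
Insert 62: [4, 10, 28, 55, 57, 62, 83, 92]

Sorted: [4, 10, 28, 55, 57, 62, 83, 92]


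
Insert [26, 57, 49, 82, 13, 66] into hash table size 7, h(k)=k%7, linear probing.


Insert 26: h=5 -> slot 5
Insert 57: h=1 -> slot 1
Insert 49: h=0 -> slot 0
Insert 82: h=5, 1 probes -> slot 6
Insert 13: h=6, 3 probes -> slot 2
Insert 66: h=3 -> slot 3

Table: [49, 57, 13, 66, None, 26, 82]


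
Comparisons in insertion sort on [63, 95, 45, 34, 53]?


Algorithm: insertion sort
Input: [63, 95, 45, 34, 53]
Sorted: [34, 45, 53, 63, 95]

9


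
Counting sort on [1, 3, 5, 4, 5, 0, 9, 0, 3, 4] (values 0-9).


Input: [1, 3, 5, 4, 5, 0, 9, 0, 3, 4]
Counts: [2, 1, 0, 2, 2, 2, 0, 0, 0, 1]

Sorted: [0, 0, 1, 3, 3, 4, 4, 5, 5, 9]


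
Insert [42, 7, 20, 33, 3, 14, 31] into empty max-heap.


Insert 42: [42]
Insert 7: [42, 7]
Insert 20: [42, 7, 20]
Insert 33: [42, 33, 20, 7]
Insert 3: [42, 33, 20, 7, 3]
Insert 14: [42, 33, 20, 7, 3, 14]
Insert 31: [42, 33, 31, 7, 3, 14, 20]

Final heap: [42, 33, 31, 7, 3, 14, 20]


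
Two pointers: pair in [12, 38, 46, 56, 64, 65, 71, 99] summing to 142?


lo=0(12)+hi=7(99)=111
lo=1(38)+hi=7(99)=137
lo=2(46)+hi=7(99)=145
lo=2(46)+hi=6(71)=117
lo=3(56)+hi=6(71)=127
lo=4(64)+hi=6(71)=135
lo=5(65)+hi=6(71)=136

No pair found


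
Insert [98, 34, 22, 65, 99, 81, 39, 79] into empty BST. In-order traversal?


Insert 98: root
Insert 34: L from 98
Insert 22: L from 98 -> L from 34
Insert 65: L from 98 -> R from 34
Insert 99: R from 98
Insert 81: L from 98 -> R from 34 -> R from 65
Insert 39: L from 98 -> R from 34 -> L from 65
Insert 79: L from 98 -> R from 34 -> R from 65 -> L from 81

In-order: [22, 34, 39, 65, 79, 81, 98, 99]


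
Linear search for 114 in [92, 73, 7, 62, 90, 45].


i=0: 92!=114
i=1: 73!=114
i=2: 7!=114
i=3: 62!=114
i=4: 90!=114
i=5: 45!=114

Not found, 6 comps


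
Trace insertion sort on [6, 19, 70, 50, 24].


Initial: [6, 19, 70, 50, 24]
Insert 19: [6, 19, 70, 50, 24]
Insert 70: [6, 19, 70, 50, 24]
Insert 50: [6, 19, 50, 70, 24]
Insert 24: [6, 19, 24, 50, 70]

Sorted: [6, 19, 24, 50, 70]


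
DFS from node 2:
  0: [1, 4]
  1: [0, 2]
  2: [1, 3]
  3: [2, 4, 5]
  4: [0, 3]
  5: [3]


Visit 2, push [3, 1]
Visit 1, push [0]
Visit 0, push [4]
Visit 4, push [3]
Visit 3, push [5]
Visit 5, push []

DFS order: [2, 1, 0, 4, 3, 5]


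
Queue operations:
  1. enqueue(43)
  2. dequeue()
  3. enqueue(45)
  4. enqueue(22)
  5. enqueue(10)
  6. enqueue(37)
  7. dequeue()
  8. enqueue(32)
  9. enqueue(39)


enqueue(43) -> [43]
dequeue()->43, []
enqueue(45) -> [45]
enqueue(22) -> [45, 22]
enqueue(10) -> [45, 22, 10]
enqueue(37) -> [45, 22, 10, 37]
dequeue()->45, [22, 10, 37]
enqueue(32) -> [22, 10, 37, 32]
enqueue(39) -> [22, 10, 37, 32, 39]

Final queue: [22, 10, 37, 32, 39]


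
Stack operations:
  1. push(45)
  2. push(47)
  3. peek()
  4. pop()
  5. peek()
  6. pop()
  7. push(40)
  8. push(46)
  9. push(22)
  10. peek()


push(45) -> [45]
push(47) -> [45, 47]
peek()->47
pop()->47, [45]
peek()->45
pop()->45, []
push(40) -> [40]
push(46) -> [40, 46]
push(22) -> [40, 46, 22]
peek()->22

Final stack: [40, 46, 22]


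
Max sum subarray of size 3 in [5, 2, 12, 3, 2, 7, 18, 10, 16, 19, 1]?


[0:3]: 19
[1:4]: 17
[2:5]: 17
[3:6]: 12
[4:7]: 27
[5:8]: 35
[6:9]: 44
[7:10]: 45
[8:11]: 36

Max: 45 at [7:10]


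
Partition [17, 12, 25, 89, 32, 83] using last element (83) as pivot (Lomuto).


Pivot: 83
  17 <= 83: advance i (no swap)
  12 <= 83: advance i (no swap)
  25 <= 83: advance i (no swap)
  32 <= 83: swap -> [17, 12, 25, 32, 89, 83]
Place pivot at 4: [17, 12, 25, 32, 83, 89]

Partitioned: [17, 12, 25, 32, 83, 89]


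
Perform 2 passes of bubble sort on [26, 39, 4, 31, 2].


Initial: [26, 39, 4, 31, 2]
Pass 1: [26, 4, 31, 2, 39] (3 swaps)
Pass 2: [4, 26, 2, 31, 39] (2 swaps)

After 2 passes: [4, 26, 2, 31, 39]


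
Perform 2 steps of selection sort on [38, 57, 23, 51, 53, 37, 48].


Initial: [38, 57, 23, 51, 53, 37, 48]
Step 1: min=23 at 2
  Swap: [23, 57, 38, 51, 53, 37, 48]
Step 2: min=37 at 5
  Swap: [23, 37, 38, 51, 53, 57, 48]

After 2 steps: [23, 37, 38, 51, 53, 57, 48]


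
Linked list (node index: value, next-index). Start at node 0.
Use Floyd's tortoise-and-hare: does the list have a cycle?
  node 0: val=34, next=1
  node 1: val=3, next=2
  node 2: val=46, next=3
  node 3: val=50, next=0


Floyd's tortoise (slow, +1) and hare (fast, +2):
  init: slow=0, fast=0
  step 1: slow=1, fast=2
  step 2: slow=2, fast=0
  step 3: slow=3, fast=2
  step 4: slow=0, fast=0
  slow == fast at node 0: cycle detected

Cycle: yes


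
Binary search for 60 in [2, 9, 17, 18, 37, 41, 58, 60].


Step 1: lo=0, hi=7, mid=3, val=18
Step 2: lo=4, hi=7, mid=5, val=41
Step 3: lo=6, hi=7, mid=6, val=58
Step 4: lo=7, hi=7, mid=7, val=60

Found at index 7


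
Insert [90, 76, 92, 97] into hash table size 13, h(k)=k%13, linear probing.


Insert 90: h=12 -> slot 12
Insert 76: h=11 -> slot 11
Insert 92: h=1 -> slot 1
Insert 97: h=6 -> slot 6

Table: [None, 92, None, None, None, None, 97, None, None, None, None, 76, 90]


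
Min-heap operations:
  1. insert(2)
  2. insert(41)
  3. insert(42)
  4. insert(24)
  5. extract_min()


insert(2) -> [2]
insert(41) -> [2, 41]
insert(42) -> [2, 41, 42]
insert(24) -> [2, 24, 42, 41]
extract_min()->2, [24, 41, 42]

Final heap: [24, 41, 42]


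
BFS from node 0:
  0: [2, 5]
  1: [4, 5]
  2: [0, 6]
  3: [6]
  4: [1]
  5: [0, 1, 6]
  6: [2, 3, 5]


Visit 0, enqueue [2, 5]
Visit 2, enqueue [6]
Visit 5, enqueue [1]
Visit 6, enqueue [3]
Visit 1, enqueue [4]
Visit 3, enqueue []
Visit 4, enqueue []

BFS order: [0, 2, 5, 6, 1, 3, 4]


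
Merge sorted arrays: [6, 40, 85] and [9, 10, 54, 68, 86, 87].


Take 6 from A
Take 9 from B
Take 10 from B
Take 40 from A
Take 54 from B
Take 68 from B
Take 85 from A

Merged: [6, 9, 10, 40, 54, 68, 85, 86, 87]


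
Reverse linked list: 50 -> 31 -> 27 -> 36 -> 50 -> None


Step 1: curr=50, set curr.next=prev(None) | reversed so far: 50
Step 2: curr=31, set curr.next=prev(50) | reversed so far: 31 -> 50
Step 3: curr=27, set curr.next=prev(31) | reversed so far: 27 -> 31 -> 50
Step 4: curr=36, set curr.next=prev(27) | reversed so far: 36 -> 27 -> 31 -> 50
Step 5: curr=50, set curr.next=prev(36) | reversed so far: 50 -> 36 -> 27 -> 31 -> 50

50 -> 36 -> 27 -> 31 -> 50 -> None


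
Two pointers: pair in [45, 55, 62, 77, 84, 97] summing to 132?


lo=0(45)+hi=5(97)=142
lo=0(45)+hi=4(84)=129
lo=1(55)+hi=4(84)=139
lo=1(55)+hi=3(77)=132

Yes: 55+77=132


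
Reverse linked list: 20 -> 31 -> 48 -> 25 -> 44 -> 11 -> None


Step 1: curr=20, set curr.next=prev(None) | reversed so far: 20
Step 2: curr=31, set curr.next=prev(20) | reversed so far: 31 -> 20
Step 3: curr=48, set curr.next=prev(31) | reversed so far: 48 -> 31 -> 20
Step 4: curr=25, set curr.next=prev(48) | reversed so far: 25 -> 48 -> 31 -> 20
Step 5: curr=44, set curr.next=prev(25) | reversed so far: 44 -> 25 -> 48 -> 31 -> 20
Step 6: curr=11, set curr.next=prev(44) | reversed so far: 11 -> 44 -> 25 -> 48 -> 31 -> 20

11 -> 44 -> 25 -> 48 -> 31 -> 20 -> None


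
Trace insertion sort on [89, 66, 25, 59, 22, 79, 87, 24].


Initial: [89, 66, 25, 59, 22, 79, 87, 24]
Insert 66: [66, 89, 25, 59, 22, 79, 87, 24]
Insert 25: [25, 66, 89, 59, 22, 79, 87, 24]
Insert 59: [25, 59, 66, 89, 22, 79, 87, 24]
Insert 22: [22, 25, 59, 66, 89, 79, 87, 24]
Insert 79: [22, 25, 59, 66, 79, 89, 87, 24]
Insert 87: [22, 25, 59, 66, 79, 87, 89, 24]
Insert 24: [22, 24, 25, 59, 66, 79, 87, 89]

Sorted: [22, 24, 25, 59, 66, 79, 87, 89]


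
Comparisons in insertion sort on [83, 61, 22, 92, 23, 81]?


Algorithm: insertion sort
Input: [83, 61, 22, 92, 23, 81]
Sorted: [22, 23, 61, 81, 83, 92]

11


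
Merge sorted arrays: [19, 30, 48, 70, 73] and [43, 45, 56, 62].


Take 19 from A
Take 30 from A
Take 43 from B
Take 45 from B
Take 48 from A
Take 56 from B
Take 62 from B

Merged: [19, 30, 43, 45, 48, 56, 62, 70, 73]


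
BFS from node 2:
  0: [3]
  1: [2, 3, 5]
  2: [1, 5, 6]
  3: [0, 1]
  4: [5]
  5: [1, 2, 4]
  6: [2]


Visit 2, enqueue [1, 5, 6]
Visit 1, enqueue [3]
Visit 5, enqueue [4]
Visit 6, enqueue []
Visit 3, enqueue [0]
Visit 4, enqueue []
Visit 0, enqueue []

BFS order: [2, 1, 5, 6, 3, 4, 0]


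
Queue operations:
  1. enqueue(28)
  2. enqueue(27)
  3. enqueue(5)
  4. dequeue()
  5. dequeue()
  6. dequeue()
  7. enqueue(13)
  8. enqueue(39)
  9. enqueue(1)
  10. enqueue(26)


enqueue(28) -> [28]
enqueue(27) -> [28, 27]
enqueue(5) -> [28, 27, 5]
dequeue()->28, [27, 5]
dequeue()->27, [5]
dequeue()->5, []
enqueue(13) -> [13]
enqueue(39) -> [13, 39]
enqueue(1) -> [13, 39, 1]
enqueue(26) -> [13, 39, 1, 26]

Final queue: [13, 39, 1, 26]


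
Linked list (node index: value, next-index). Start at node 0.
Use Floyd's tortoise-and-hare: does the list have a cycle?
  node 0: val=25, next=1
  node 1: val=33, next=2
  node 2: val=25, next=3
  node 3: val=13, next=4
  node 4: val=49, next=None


Floyd's tortoise (slow, +1) and hare (fast, +2):
  init: slow=0, fast=0
  step 1: slow=1, fast=2
  step 2: slow=2, fast=4
  step 3: fast -> None, no cycle

Cycle: no


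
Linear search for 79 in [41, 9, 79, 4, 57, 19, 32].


i=0: 41!=79
i=1: 9!=79
i=2: 79==79 found!

Found at 2, 3 comps


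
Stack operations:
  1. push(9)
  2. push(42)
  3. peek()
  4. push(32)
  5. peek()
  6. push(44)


push(9) -> [9]
push(42) -> [9, 42]
peek()->42
push(32) -> [9, 42, 32]
peek()->32
push(44) -> [9, 42, 32, 44]

Final stack: [9, 42, 32, 44]


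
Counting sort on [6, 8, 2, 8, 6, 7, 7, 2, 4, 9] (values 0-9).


Input: [6, 8, 2, 8, 6, 7, 7, 2, 4, 9]
Counts: [0, 0, 2, 0, 1, 0, 2, 2, 2, 1]

Sorted: [2, 2, 4, 6, 6, 7, 7, 8, 8, 9]


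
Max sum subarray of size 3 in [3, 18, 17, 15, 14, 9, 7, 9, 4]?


[0:3]: 38
[1:4]: 50
[2:5]: 46
[3:6]: 38
[4:7]: 30
[5:8]: 25
[6:9]: 20

Max: 50 at [1:4]


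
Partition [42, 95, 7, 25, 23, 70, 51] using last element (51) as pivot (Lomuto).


Pivot: 51
  42 <= 51: advance i (no swap)
  7 <= 51: swap -> [42, 7, 95, 25, 23, 70, 51]
  25 <= 51: swap -> [42, 7, 25, 95, 23, 70, 51]
  23 <= 51: swap -> [42, 7, 25, 23, 95, 70, 51]
Place pivot at 4: [42, 7, 25, 23, 51, 70, 95]

Partitioned: [42, 7, 25, 23, 51, 70, 95]


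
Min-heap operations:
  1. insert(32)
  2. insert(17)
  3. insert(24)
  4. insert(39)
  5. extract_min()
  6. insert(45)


insert(32) -> [32]
insert(17) -> [17, 32]
insert(24) -> [17, 32, 24]
insert(39) -> [17, 32, 24, 39]
extract_min()->17, [24, 32, 39]
insert(45) -> [24, 32, 39, 45]

Final heap: [24, 32, 39, 45]


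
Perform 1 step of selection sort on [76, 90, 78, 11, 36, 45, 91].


Initial: [76, 90, 78, 11, 36, 45, 91]
Step 1: min=11 at 3
  Swap: [11, 90, 78, 76, 36, 45, 91]

After 1 step: [11, 90, 78, 76, 36, 45, 91]


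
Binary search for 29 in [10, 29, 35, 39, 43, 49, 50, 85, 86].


Step 1: lo=0, hi=8, mid=4, val=43
Step 2: lo=0, hi=3, mid=1, val=29

Found at index 1


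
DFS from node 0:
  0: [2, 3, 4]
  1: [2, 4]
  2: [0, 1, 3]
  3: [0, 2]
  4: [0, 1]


Visit 0, push [4, 3, 2]
Visit 2, push [3, 1]
Visit 1, push [4]
Visit 4, push []
Visit 3, push []

DFS order: [0, 2, 1, 4, 3]


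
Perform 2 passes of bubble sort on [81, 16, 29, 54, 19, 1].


Initial: [81, 16, 29, 54, 19, 1]
Pass 1: [16, 29, 54, 19, 1, 81] (5 swaps)
Pass 2: [16, 29, 19, 1, 54, 81] (2 swaps)

After 2 passes: [16, 29, 19, 1, 54, 81]


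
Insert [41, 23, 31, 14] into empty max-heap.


Insert 41: [41]
Insert 23: [41, 23]
Insert 31: [41, 23, 31]
Insert 14: [41, 23, 31, 14]

Final heap: [41, 23, 31, 14]


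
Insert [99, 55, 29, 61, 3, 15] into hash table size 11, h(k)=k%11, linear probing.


Insert 99: h=0 -> slot 0
Insert 55: h=0, 1 probes -> slot 1
Insert 29: h=7 -> slot 7
Insert 61: h=6 -> slot 6
Insert 3: h=3 -> slot 3
Insert 15: h=4 -> slot 4

Table: [99, 55, None, 3, 15, None, 61, 29, None, None, None]


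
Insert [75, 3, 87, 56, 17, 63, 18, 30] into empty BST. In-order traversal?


Insert 75: root
Insert 3: L from 75
Insert 87: R from 75
Insert 56: L from 75 -> R from 3
Insert 17: L from 75 -> R from 3 -> L from 56
Insert 63: L from 75 -> R from 3 -> R from 56
Insert 18: L from 75 -> R from 3 -> L from 56 -> R from 17
Insert 30: L from 75 -> R from 3 -> L from 56 -> R from 17 -> R from 18

In-order: [3, 17, 18, 30, 56, 63, 75, 87]


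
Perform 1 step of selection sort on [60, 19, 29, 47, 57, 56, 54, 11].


Initial: [60, 19, 29, 47, 57, 56, 54, 11]
Step 1: min=11 at 7
  Swap: [11, 19, 29, 47, 57, 56, 54, 60]

After 1 step: [11, 19, 29, 47, 57, 56, 54, 60]


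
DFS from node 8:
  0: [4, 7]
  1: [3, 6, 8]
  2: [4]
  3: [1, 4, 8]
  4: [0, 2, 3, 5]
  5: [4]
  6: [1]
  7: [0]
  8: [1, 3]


Visit 8, push [3, 1]
Visit 1, push [6, 3]
Visit 3, push [4]
Visit 4, push [5, 2, 0]
Visit 0, push [7]
Visit 7, push []
Visit 2, push []
Visit 5, push []
Visit 6, push []

DFS order: [8, 1, 3, 4, 0, 7, 2, 5, 6]


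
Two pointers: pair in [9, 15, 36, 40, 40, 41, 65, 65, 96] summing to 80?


lo=0(9)+hi=8(96)=105
lo=0(9)+hi=7(65)=74
lo=1(15)+hi=7(65)=80

Yes: 15+65=80


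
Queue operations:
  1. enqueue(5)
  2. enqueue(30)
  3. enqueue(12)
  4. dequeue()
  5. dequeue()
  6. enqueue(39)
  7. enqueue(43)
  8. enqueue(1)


enqueue(5) -> [5]
enqueue(30) -> [5, 30]
enqueue(12) -> [5, 30, 12]
dequeue()->5, [30, 12]
dequeue()->30, [12]
enqueue(39) -> [12, 39]
enqueue(43) -> [12, 39, 43]
enqueue(1) -> [12, 39, 43, 1]

Final queue: [12, 39, 43, 1]


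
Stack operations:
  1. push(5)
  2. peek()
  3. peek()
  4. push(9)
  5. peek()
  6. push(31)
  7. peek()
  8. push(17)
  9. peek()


push(5) -> [5]
peek()->5
peek()->5
push(9) -> [5, 9]
peek()->9
push(31) -> [5, 9, 31]
peek()->31
push(17) -> [5, 9, 31, 17]
peek()->17

Final stack: [5, 9, 31, 17]


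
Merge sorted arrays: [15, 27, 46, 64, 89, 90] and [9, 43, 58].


Take 9 from B
Take 15 from A
Take 27 from A
Take 43 from B
Take 46 from A
Take 58 from B

Merged: [9, 15, 27, 43, 46, 58, 64, 89, 90]


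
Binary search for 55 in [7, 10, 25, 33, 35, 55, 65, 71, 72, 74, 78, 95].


Step 1: lo=0, hi=11, mid=5, val=55

Found at index 5


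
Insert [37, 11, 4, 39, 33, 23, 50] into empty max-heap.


Insert 37: [37]
Insert 11: [37, 11]
Insert 4: [37, 11, 4]
Insert 39: [39, 37, 4, 11]
Insert 33: [39, 37, 4, 11, 33]
Insert 23: [39, 37, 23, 11, 33, 4]
Insert 50: [50, 37, 39, 11, 33, 4, 23]

Final heap: [50, 37, 39, 11, 33, 4, 23]


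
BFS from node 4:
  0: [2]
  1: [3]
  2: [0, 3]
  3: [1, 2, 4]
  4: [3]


Visit 4, enqueue [3]
Visit 3, enqueue [1, 2]
Visit 1, enqueue []
Visit 2, enqueue [0]
Visit 0, enqueue []

BFS order: [4, 3, 1, 2, 0]


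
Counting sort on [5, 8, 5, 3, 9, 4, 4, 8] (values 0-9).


Input: [5, 8, 5, 3, 9, 4, 4, 8]
Counts: [0, 0, 0, 1, 2, 2, 0, 0, 2, 1]

Sorted: [3, 4, 4, 5, 5, 8, 8, 9]


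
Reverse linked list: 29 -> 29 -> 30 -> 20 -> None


Step 1: curr=29, set curr.next=prev(None) | reversed so far: 29
Step 2: curr=29, set curr.next=prev(29) | reversed so far: 29 -> 29
Step 3: curr=30, set curr.next=prev(29) | reversed so far: 30 -> 29 -> 29
Step 4: curr=20, set curr.next=prev(30) | reversed so far: 20 -> 30 -> 29 -> 29

20 -> 30 -> 29 -> 29 -> None


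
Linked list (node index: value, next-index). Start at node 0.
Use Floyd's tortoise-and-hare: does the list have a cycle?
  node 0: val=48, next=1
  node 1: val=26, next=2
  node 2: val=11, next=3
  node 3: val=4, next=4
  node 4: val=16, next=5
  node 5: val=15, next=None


Floyd's tortoise (slow, +1) and hare (fast, +2):
  init: slow=0, fast=0
  step 1: slow=1, fast=2
  step 2: slow=2, fast=4
  step 3: fast 4->5->None, no cycle

Cycle: no


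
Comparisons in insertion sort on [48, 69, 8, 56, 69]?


Algorithm: insertion sort
Input: [48, 69, 8, 56, 69]
Sorted: [8, 48, 56, 69, 69]

6


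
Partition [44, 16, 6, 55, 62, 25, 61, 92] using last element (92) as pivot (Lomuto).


Pivot: 92
  44 <= 92: advance i (no swap)
  16 <= 92: advance i (no swap)
  6 <= 92: advance i (no swap)
  55 <= 92: advance i (no swap)
  62 <= 92: advance i (no swap)
  25 <= 92: advance i (no swap)
  61 <= 92: advance i (no swap)
Place pivot at 7: [44, 16, 6, 55, 62, 25, 61, 92]

Partitioned: [44, 16, 6, 55, 62, 25, 61, 92]


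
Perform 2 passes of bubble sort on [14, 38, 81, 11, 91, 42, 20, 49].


Initial: [14, 38, 81, 11, 91, 42, 20, 49]
Pass 1: [14, 38, 11, 81, 42, 20, 49, 91] (4 swaps)
Pass 2: [14, 11, 38, 42, 20, 49, 81, 91] (4 swaps)

After 2 passes: [14, 11, 38, 42, 20, 49, 81, 91]


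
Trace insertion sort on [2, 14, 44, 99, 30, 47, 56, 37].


Initial: [2, 14, 44, 99, 30, 47, 56, 37]
Insert 14: [2, 14, 44, 99, 30, 47, 56, 37]
Insert 44: [2, 14, 44, 99, 30, 47, 56, 37]
Insert 99: [2, 14, 44, 99, 30, 47, 56, 37]
Insert 30: [2, 14, 30, 44, 99, 47, 56, 37]
Insert 47: [2, 14, 30, 44, 47, 99, 56, 37]
Insert 56: [2, 14, 30, 44, 47, 56, 99, 37]
Insert 37: [2, 14, 30, 37, 44, 47, 56, 99]

Sorted: [2, 14, 30, 37, 44, 47, 56, 99]


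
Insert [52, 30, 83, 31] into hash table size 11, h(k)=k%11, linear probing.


Insert 52: h=8 -> slot 8
Insert 30: h=8, 1 probes -> slot 9
Insert 83: h=6 -> slot 6
Insert 31: h=9, 1 probes -> slot 10

Table: [None, None, None, None, None, None, 83, None, 52, 30, 31]


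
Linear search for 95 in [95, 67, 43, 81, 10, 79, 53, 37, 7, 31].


i=0: 95==95 found!

Found at 0, 1 comps


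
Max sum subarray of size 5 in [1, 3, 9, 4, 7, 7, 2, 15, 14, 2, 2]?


[0:5]: 24
[1:6]: 30
[2:7]: 29
[3:8]: 35
[4:9]: 45
[5:10]: 40
[6:11]: 35

Max: 45 at [4:9]


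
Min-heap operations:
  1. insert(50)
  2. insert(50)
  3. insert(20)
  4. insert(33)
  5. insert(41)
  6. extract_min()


insert(50) -> [50]
insert(50) -> [50, 50]
insert(20) -> [20, 50, 50]
insert(33) -> [20, 33, 50, 50]
insert(41) -> [20, 33, 50, 50, 41]
extract_min()->20, [33, 41, 50, 50]

Final heap: [33, 41, 50, 50]


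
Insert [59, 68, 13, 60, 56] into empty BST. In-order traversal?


Insert 59: root
Insert 68: R from 59
Insert 13: L from 59
Insert 60: R from 59 -> L from 68
Insert 56: L from 59 -> R from 13

In-order: [13, 56, 59, 60, 68]


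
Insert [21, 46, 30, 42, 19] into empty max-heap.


Insert 21: [21]
Insert 46: [46, 21]
Insert 30: [46, 21, 30]
Insert 42: [46, 42, 30, 21]
Insert 19: [46, 42, 30, 21, 19]

Final heap: [46, 42, 30, 21, 19]


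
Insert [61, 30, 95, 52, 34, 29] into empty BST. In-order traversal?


Insert 61: root
Insert 30: L from 61
Insert 95: R from 61
Insert 52: L from 61 -> R from 30
Insert 34: L from 61 -> R from 30 -> L from 52
Insert 29: L from 61 -> L from 30

In-order: [29, 30, 34, 52, 61, 95]


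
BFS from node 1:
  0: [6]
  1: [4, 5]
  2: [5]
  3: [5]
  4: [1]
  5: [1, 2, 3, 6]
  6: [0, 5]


Visit 1, enqueue [4, 5]
Visit 4, enqueue []
Visit 5, enqueue [2, 3, 6]
Visit 2, enqueue []
Visit 3, enqueue []
Visit 6, enqueue [0]
Visit 0, enqueue []

BFS order: [1, 4, 5, 2, 3, 6, 0]


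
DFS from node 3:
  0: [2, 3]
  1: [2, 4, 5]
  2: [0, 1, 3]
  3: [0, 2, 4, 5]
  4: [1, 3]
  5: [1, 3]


Visit 3, push [5, 4, 2, 0]
Visit 0, push [2]
Visit 2, push [1]
Visit 1, push [5, 4]
Visit 4, push []
Visit 5, push []

DFS order: [3, 0, 2, 1, 4, 5]


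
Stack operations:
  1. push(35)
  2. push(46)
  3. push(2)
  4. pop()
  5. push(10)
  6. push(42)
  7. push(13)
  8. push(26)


push(35) -> [35]
push(46) -> [35, 46]
push(2) -> [35, 46, 2]
pop()->2, [35, 46]
push(10) -> [35, 46, 10]
push(42) -> [35, 46, 10, 42]
push(13) -> [35, 46, 10, 42, 13]
push(26) -> [35, 46, 10, 42, 13, 26]

Final stack: [35, 46, 10, 42, 13, 26]


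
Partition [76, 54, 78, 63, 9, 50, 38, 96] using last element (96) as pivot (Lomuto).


Pivot: 96
  76 <= 96: advance i (no swap)
  54 <= 96: advance i (no swap)
  78 <= 96: advance i (no swap)
  63 <= 96: advance i (no swap)
  9 <= 96: advance i (no swap)
  50 <= 96: advance i (no swap)
  38 <= 96: advance i (no swap)
Place pivot at 7: [76, 54, 78, 63, 9, 50, 38, 96]

Partitioned: [76, 54, 78, 63, 9, 50, 38, 96]


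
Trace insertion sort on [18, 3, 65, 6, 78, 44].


Initial: [18, 3, 65, 6, 78, 44]
Insert 3: [3, 18, 65, 6, 78, 44]
Insert 65: [3, 18, 65, 6, 78, 44]
Insert 6: [3, 6, 18, 65, 78, 44]
Insert 78: [3, 6, 18, 65, 78, 44]
Insert 44: [3, 6, 18, 44, 65, 78]

Sorted: [3, 6, 18, 44, 65, 78]


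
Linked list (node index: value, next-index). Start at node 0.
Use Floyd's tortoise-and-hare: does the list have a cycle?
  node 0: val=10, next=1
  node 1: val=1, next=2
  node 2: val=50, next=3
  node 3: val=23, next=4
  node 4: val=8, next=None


Floyd's tortoise (slow, +1) and hare (fast, +2):
  init: slow=0, fast=0
  step 1: slow=1, fast=2
  step 2: slow=2, fast=4
  step 3: fast -> None, no cycle

Cycle: no


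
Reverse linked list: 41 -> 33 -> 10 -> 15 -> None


Step 1: curr=41, set curr.next=prev(None) | reversed so far: 41
Step 2: curr=33, set curr.next=prev(41) | reversed so far: 33 -> 41
Step 3: curr=10, set curr.next=prev(33) | reversed so far: 10 -> 33 -> 41
Step 4: curr=15, set curr.next=prev(10) | reversed so far: 15 -> 10 -> 33 -> 41

15 -> 10 -> 33 -> 41 -> None


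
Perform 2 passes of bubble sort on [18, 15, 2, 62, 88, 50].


Initial: [18, 15, 2, 62, 88, 50]
Pass 1: [15, 2, 18, 62, 50, 88] (3 swaps)
Pass 2: [2, 15, 18, 50, 62, 88] (2 swaps)

After 2 passes: [2, 15, 18, 50, 62, 88]


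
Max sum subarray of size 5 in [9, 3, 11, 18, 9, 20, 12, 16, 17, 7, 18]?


[0:5]: 50
[1:6]: 61
[2:7]: 70
[3:8]: 75
[4:9]: 74
[5:10]: 72
[6:11]: 70

Max: 75 at [3:8]


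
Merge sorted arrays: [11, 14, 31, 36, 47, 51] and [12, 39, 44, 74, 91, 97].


Take 11 from A
Take 12 from B
Take 14 from A
Take 31 from A
Take 36 from A
Take 39 from B
Take 44 from B
Take 47 from A
Take 51 from A

Merged: [11, 12, 14, 31, 36, 39, 44, 47, 51, 74, 91, 97]


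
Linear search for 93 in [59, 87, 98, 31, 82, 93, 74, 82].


i=0: 59!=93
i=1: 87!=93
i=2: 98!=93
i=3: 31!=93
i=4: 82!=93
i=5: 93==93 found!

Found at 5, 6 comps


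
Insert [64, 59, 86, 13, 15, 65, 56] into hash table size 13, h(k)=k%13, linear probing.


Insert 64: h=12 -> slot 12
Insert 59: h=7 -> slot 7
Insert 86: h=8 -> slot 8
Insert 13: h=0 -> slot 0
Insert 15: h=2 -> slot 2
Insert 65: h=0, 1 probes -> slot 1
Insert 56: h=4 -> slot 4

Table: [13, 65, 15, None, 56, None, None, 59, 86, None, None, None, 64]


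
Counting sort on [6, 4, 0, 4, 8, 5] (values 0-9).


Input: [6, 4, 0, 4, 8, 5]
Counts: [1, 0, 0, 0, 2, 1, 1, 0, 1, 0]

Sorted: [0, 4, 4, 5, 6, 8]


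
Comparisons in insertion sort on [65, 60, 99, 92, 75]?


Algorithm: insertion sort
Input: [65, 60, 99, 92, 75]
Sorted: [60, 65, 75, 92, 99]

7


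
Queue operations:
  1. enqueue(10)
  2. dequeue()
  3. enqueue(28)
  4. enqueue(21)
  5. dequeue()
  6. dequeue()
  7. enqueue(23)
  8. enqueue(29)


enqueue(10) -> [10]
dequeue()->10, []
enqueue(28) -> [28]
enqueue(21) -> [28, 21]
dequeue()->28, [21]
dequeue()->21, []
enqueue(23) -> [23]
enqueue(29) -> [23, 29]

Final queue: [23, 29]


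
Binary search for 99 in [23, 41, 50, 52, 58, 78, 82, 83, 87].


Step 1: lo=0, hi=8, mid=4, val=58
Step 2: lo=5, hi=8, mid=6, val=82
Step 3: lo=7, hi=8, mid=7, val=83
Step 4: lo=8, hi=8, mid=8, val=87

Not found


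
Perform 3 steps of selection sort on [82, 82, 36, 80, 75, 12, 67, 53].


Initial: [82, 82, 36, 80, 75, 12, 67, 53]
Step 1: min=12 at 5
  Swap: [12, 82, 36, 80, 75, 82, 67, 53]
Step 2: min=36 at 2
  Swap: [12, 36, 82, 80, 75, 82, 67, 53]
Step 3: min=53 at 7
  Swap: [12, 36, 53, 80, 75, 82, 67, 82]

After 3 steps: [12, 36, 53, 80, 75, 82, 67, 82]


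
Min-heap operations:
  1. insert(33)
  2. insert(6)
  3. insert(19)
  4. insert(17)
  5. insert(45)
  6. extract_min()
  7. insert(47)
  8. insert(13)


insert(33) -> [33]
insert(6) -> [6, 33]
insert(19) -> [6, 33, 19]
insert(17) -> [6, 17, 19, 33]
insert(45) -> [6, 17, 19, 33, 45]
extract_min()->6, [17, 33, 19, 45]
insert(47) -> [17, 33, 19, 45, 47]
insert(13) -> [13, 33, 17, 45, 47, 19]

Final heap: [13, 33, 17, 45, 47, 19]


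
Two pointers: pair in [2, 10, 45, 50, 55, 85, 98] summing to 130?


lo=0(2)+hi=6(98)=100
lo=1(10)+hi=6(98)=108
lo=2(45)+hi=6(98)=143
lo=2(45)+hi=5(85)=130

Yes: 45+85=130


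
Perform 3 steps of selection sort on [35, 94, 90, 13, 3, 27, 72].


Initial: [35, 94, 90, 13, 3, 27, 72]
Step 1: min=3 at 4
  Swap: [3, 94, 90, 13, 35, 27, 72]
Step 2: min=13 at 3
  Swap: [3, 13, 90, 94, 35, 27, 72]
Step 3: min=27 at 5
  Swap: [3, 13, 27, 94, 35, 90, 72]

After 3 steps: [3, 13, 27, 94, 35, 90, 72]


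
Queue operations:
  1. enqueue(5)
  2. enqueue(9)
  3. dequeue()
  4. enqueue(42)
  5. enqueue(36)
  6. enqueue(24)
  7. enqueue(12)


enqueue(5) -> [5]
enqueue(9) -> [5, 9]
dequeue()->5, [9]
enqueue(42) -> [9, 42]
enqueue(36) -> [9, 42, 36]
enqueue(24) -> [9, 42, 36, 24]
enqueue(12) -> [9, 42, 36, 24, 12]

Final queue: [9, 42, 36, 24, 12]


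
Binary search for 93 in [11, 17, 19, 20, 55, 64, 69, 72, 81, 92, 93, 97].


Step 1: lo=0, hi=11, mid=5, val=64
Step 2: lo=6, hi=11, mid=8, val=81
Step 3: lo=9, hi=11, mid=10, val=93

Found at index 10


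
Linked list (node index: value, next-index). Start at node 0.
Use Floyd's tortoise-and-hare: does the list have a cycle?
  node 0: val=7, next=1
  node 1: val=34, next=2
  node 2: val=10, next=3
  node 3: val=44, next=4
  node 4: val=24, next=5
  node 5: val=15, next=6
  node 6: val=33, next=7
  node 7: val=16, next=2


Floyd's tortoise (slow, +1) and hare (fast, +2):
  init: slow=0, fast=0
  step 1: slow=1, fast=2
  step 2: slow=2, fast=4
  step 3: slow=3, fast=6
  step 4: slow=4, fast=2
  step 5: slow=5, fast=4
  step 6: slow=6, fast=6
  slow == fast at node 6: cycle detected

Cycle: yes


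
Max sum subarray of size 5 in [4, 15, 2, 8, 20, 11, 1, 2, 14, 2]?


[0:5]: 49
[1:6]: 56
[2:7]: 42
[3:8]: 42
[4:9]: 48
[5:10]: 30

Max: 56 at [1:6]


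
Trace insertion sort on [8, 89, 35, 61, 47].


Initial: [8, 89, 35, 61, 47]
Insert 89: [8, 89, 35, 61, 47]
Insert 35: [8, 35, 89, 61, 47]
Insert 61: [8, 35, 61, 89, 47]
Insert 47: [8, 35, 47, 61, 89]

Sorted: [8, 35, 47, 61, 89]


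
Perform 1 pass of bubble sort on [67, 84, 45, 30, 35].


Initial: [67, 84, 45, 30, 35]
Pass 1: [67, 45, 30, 35, 84] (3 swaps)

After 1 pass: [67, 45, 30, 35, 84]


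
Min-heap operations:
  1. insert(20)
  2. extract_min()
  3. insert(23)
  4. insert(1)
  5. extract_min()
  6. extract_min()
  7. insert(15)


insert(20) -> [20]
extract_min()->20, []
insert(23) -> [23]
insert(1) -> [1, 23]
extract_min()->1, [23]
extract_min()->23, []
insert(15) -> [15]

Final heap: [15]


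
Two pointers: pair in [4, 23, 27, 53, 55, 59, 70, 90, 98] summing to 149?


lo=0(4)+hi=8(98)=102
lo=1(23)+hi=8(98)=121
lo=2(27)+hi=8(98)=125
lo=3(53)+hi=8(98)=151
lo=3(53)+hi=7(90)=143
lo=4(55)+hi=7(90)=145
lo=5(59)+hi=7(90)=149

Yes: 59+90=149


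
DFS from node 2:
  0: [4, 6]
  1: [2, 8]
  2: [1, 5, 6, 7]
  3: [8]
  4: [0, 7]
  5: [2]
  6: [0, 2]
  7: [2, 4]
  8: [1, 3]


Visit 2, push [7, 6, 5, 1]
Visit 1, push [8]
Visit 8, push [3]
Visit 3, push []
Visit 5, push []
Visit 6, push [0]
Visit 0, push [4]
Visit 4, push [7]
Visit 7, push []

DFS order: [2, 1, 8, 3, 5, 6, 0, 4, 7]


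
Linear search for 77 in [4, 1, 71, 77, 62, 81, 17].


i=0: 4!=77
i=1: 1!=77
i=2: 71!=77
i=3: 77==77 found!

Found at 3, 4 comps


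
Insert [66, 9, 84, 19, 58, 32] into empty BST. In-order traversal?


Insert 66: root
Insert 9: L from 66
Insert 84: R from 66
Insert 19: L from 66 -> R from 9
Insert 58: L from 66 -> R from 9 -> R from 19
Insert 32: L from 66 -> R from 9 -> R from 19 -> L from 58

In-order: [9, 19, 32, 58, 66, 84]


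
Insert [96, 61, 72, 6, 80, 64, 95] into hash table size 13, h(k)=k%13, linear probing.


Insert 96: h=5 -> slot 5
Insert 61: h=9 -> slot 9
Insert 72: h=7 -> slot 7
Insert 6: h=6 -> slot 6
Insert 80: h=2 -> slot 2
Insert 64: h=12 -> slot 12
Insert 95: h=4 -> slot 4

Table: [None, None, 80, None, 95, 96, 6, 72, None, 61, None, None, 64]


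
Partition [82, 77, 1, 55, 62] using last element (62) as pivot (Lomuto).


Pivot: 62
  1 <= 62: swap -> [1, 77, 82, 55, 62]
  55 <= 62: swap -> [1, 55, 82, 77, 62]
Place pivot at 2: [1, 55, 62, 77, 82]

Partitioned: [1, 55, 62, 77, 82]


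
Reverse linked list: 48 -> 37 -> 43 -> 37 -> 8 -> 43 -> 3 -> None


Step 1: curr=48, set curr.next=prev(None) | reversed so far: 48
Step 2: curr=37, set curr.next=prev(48) | reversed so far: 37 -> 48
Step 3: curr=43, set curr.next=prev(37) | reversed so far: 43 -> 37 -> 48
Step 4: curr=37, set curr.next=prev(43) | reversed so far: 37 -> 43 -> 37 -> 48
Step 5: curr=8, set curr.next=prev(37) | reversed so far: 8 -> 37 -> 43 -> 37 -> 48
Step 6: curr=43, set curr.next=prev(8) | reversed so far: 43 -> 8 -> 37 -> 43 -> 37 -> 48
Step 7: curr=3, set curr.next=prev(43) | reversed so far: 3 -> 43 -> 8 -> 37 -> 43 -> 37 -> 48

3 -> 43 -> 8 -> 37 -> 43 -> 37 -> 48 -> None


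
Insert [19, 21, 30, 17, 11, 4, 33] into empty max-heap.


Insert 19: [19]
Insert 21: [21, 19]
Insert 30: [30, 19, 21]
Insert 17: [30, 19, 21, 17]
Insert 11: [30, 19, 21, 17, 11]
Insert 4: [30, 19, 21, 17, 11, 4]
Insert 33: [33, 19, 30, 17, 11, 4, 21]

Final heap: [33, 19, 30, 17, 11, 4, 21]


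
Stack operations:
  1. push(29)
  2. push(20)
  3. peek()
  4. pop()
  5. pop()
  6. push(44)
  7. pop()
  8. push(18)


push(29) -> [29]
push(20) -> [29, 20]
peek()->20
pop()->20, [29]
pop()->29, []
push(44) -> [44]
pop()->44, []
push(18) -> [18]

Final stack: [18]


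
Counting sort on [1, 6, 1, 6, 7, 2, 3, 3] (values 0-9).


Input: [1, 6, 1, 6, 7, 2, 3, 3]
Counts: [0, 2, 1, 2, 0, 0, 2, 1, 0, 0]

Sorted: [1, 1, 2, 3, 3, 6, 6, 7]


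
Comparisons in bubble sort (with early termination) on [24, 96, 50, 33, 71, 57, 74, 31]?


Algorithm: bubble sort (with early termination)
Input: [24, 96, 50, 33, 71, 57, 74, 31]
Sorted: [24, 31, 33, 50, 57, 71, 74, 96]

28


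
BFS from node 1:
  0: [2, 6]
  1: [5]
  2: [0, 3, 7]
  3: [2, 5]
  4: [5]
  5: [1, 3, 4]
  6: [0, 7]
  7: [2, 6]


Visit 1, enqueue [5]
Visit 5, enqueue [3, 4]
Visit 3, enqueue [2]
Visit 4, enqueue []
Visit 2, enqueue [0, 7]
Visit 0, enqueue [6]
Visit 7, enqueue []
Visit 6, enqueue []

BFS order: [1, 5, 3, 4, 2, 0, 7, 6]


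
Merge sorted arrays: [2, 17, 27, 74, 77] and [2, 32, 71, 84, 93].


Take 2 from A
Take 2 from B
Take 17 from A
Take 27 from A
Take 32 from B
Take 71 from B
Take 74 from A
Take 77 from A

Merged: [2, 2, 17, 27, 32, 71, 74, 77, 84, 93]


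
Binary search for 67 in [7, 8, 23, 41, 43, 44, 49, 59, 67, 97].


Step 1: lo=0, hi=9, mid=4, val=43
Step 2: lo=5, hi=9, mid=7, val=59
Step 3: lo=8, hi=9, mid=8, val=67

Found at index 8


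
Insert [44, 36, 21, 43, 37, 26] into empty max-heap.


Insert 44: [44]
Insert 36: [44, 36]
Insert 21: [44, 36, 21]
Insert 43: [44, 43, 21, 36]
Insert 37: [44, 43, 21, 36, 37]
Insert 26: [44, 43, 26, 36, 37, 21]

Final heap: [44, 43, 26, 36, 37, 21]


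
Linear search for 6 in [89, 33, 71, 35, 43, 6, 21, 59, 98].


i=0: 89!=6
i=1: 33!=6
i=2: 71!=6
i=3: 35!=6
i=4: 43!=6
i=5: 6==6 found!

Found at 5, 6 comps


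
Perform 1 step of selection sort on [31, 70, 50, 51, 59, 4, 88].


Initial: [31, 70, 50, 51, 59, 4, 88]
Step 1: min=4 at 5
  Swap: [4, 70, 50, 51, 59, 31, 88]

After 1 step: [4, 70, 50, 51, 59, 31, 88]


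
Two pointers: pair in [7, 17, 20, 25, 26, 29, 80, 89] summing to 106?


lo=0(7)+hi=7(89)=96
lo=1(17)+hi=7(89)=106

Yes: 17+89=106


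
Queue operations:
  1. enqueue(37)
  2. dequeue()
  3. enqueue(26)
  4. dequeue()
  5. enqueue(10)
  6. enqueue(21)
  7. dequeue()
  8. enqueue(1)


enqueue(37) -> [37]
dequeue()->37, []
enqueue(26) -> [26]
dequeue()->26, []
enqueue(10) -> [10]
enqueue(21) -> [10, 21]
dequeue()->10, [21]
enqueue(1) -> [21, 1]

Final queue: [21, 1]


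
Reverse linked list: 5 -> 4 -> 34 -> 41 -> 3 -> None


Step 1: curr=5, set curr.next=prev(None) | reversed so far: 5
Step 2: curr=4, set curr.next=prev(5) | reversed so far: 4 -> 5
Step 3: curr=34, set curr.next=prev(4) | reversed so far: 34 -> 4 -> 5
Step 4: curr=41, set curr.next=prev(34) | reversed so far: 41 -> 34 -> 4 -> 5
Step 5: curr=3, set curr.next=prev(41) | reversed so far: 3 -> 41 -> 34 -> 4 -> 5

3 -> 41 -> 34 -> 4 -> 5 -> None


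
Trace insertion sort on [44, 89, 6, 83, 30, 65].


Initial: [44, 89, 6, 83, 30, 65]
Insert 89: [44, 89, 6, 83, 30, 65]
Insert 6: [6, 44, 89, 83, 30, 65]
Insert 83: [6, 44, 83, 89, 30, 65]
Insert 30: [6, 30, 44, 83, 89, 65]
Insert 65: [6, 30, 44, 65, 83, 89]

Sorted: [6, 30, 44, 65, 83, 89]


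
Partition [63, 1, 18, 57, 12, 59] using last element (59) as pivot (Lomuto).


Pivot: 59
  1 <= 59: swap -> [1, 63, 18, 57, 12, 59]
  18 <= 59: swap -> [1, 18, 63, 57, 12, 59]
  57 <= 59: swap -> [1, 18, 57, 63, 12, 59]
  12 <= 59: swap -> [1, 18, 57, 12, 63, 59]
Place pivot at 4: [1, 18, 57, 12, 59, 63]

Partitioned: [1, 18, 57, 12, 59, 63]


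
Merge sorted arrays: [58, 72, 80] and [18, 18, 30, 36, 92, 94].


Take 18 from B
Take 18 from B
Take 30 from B
Take 36 from B
Take 58 from A
Take 72 from A
Take 80 from A

Merged: [18, 18, 30, 36, 58, 72, 80, 92, 94]


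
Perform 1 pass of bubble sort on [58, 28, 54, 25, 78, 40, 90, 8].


Initial: [58, 28, 54, 25, 78, 40, 90, 8]
Pass 1: [28, 54, 25, 58, 40, 78, 8, 90] (5 swaps)

After 1 pass: [28, 54, 25, 58, 40, 78, 8, 90]


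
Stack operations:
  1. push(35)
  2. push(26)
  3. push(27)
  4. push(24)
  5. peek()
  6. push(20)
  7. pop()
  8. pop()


push(35) -> [35]
push(26) -> [35, 26]
push(27) -> [35, 26, 27]
push(24) -> [35, 26, 27, 24]
peek()->24
push(20) -> [35, 26, 27, 24, 20]
pop()->20, [35, 26, 27, 24]
pop()->24, [35, 26, 27]

Final stack: [35, 26, 27]


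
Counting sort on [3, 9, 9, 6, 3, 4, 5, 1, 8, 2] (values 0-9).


Input: [3, 9, 9, 6, 3, 4, 5, 1, 8, 2]
Counts: [0, 1, 1, 2, 1, 1, 1, 0, 1, 2]

Sorted: [1, 2, 3, 3, 4, 5, 6, 8, 9, 9]


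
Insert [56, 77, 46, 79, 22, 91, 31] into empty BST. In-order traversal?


Insert 56: root
Insert 77: R from 56
Insert 46: L from 56
Insert 79: R from 56 -> R from 77
Insert 22: L from 56 -> L from 46
Insert 91: R from 56 -> R from 77 -> R from 79
Insert 31: L from 56 -> L from 46 -> R from 22

In-order: [22, 31, 46, 56, 77, 79, 91]


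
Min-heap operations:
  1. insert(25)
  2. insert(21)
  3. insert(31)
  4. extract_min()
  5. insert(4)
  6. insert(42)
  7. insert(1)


insert(25) -> [25]
insert(21) -> [21, 25]
insert(31) -> [21, 25, 31]
extract_min()->21, [25, 31]
insert(4) -> [4, 31, 25]
insert(42) -> [4, 31, 25, 42]
insert(1) -> [1, 4, 25, 42, 31]

Final heap: [1, 4, 25, 42, 31]


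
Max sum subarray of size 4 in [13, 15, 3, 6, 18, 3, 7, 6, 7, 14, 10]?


[0:4]: 37
[1:5]: 42
[2:6]: 30
[3:7]: 34
[4:8]: 34
[5:9]: 23
[6:10]: 34
[7:11]: 37

Max: 42 at [1:5]


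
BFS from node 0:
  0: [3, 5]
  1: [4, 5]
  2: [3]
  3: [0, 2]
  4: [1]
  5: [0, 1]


Visit 0, enqueue [3, 5]
Visit 3, enqueue [2]
Visit 5, enqueue [1]
Visit 2, enqueue []
Visit 1, enqueue [4]
Visit 4, enqueue []

BFS order: [0, 3, 5, 2, 1, 4]


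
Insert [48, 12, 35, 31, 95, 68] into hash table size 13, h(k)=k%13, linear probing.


Insert 48: h=9 -> slot 9
Insert 12: h=12 -> slot 12
Insert 35: h=9, 1 probes -> slot 10
Insert 31: h=5 -> slot 5
Insert 95: h=4 -> slot 4
Insert 68: h=3 -> slot 3

Table: [None, None, None, 68, 95, 31, None, None, None, 48, 35, None, 12]


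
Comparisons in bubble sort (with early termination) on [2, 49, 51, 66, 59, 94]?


Algorithm: bubble sort (with early termination)
Input: [2, 49, 51, 66, 59, 94]
Sorted: [2, 49, 51, 59, 66, 94]

9


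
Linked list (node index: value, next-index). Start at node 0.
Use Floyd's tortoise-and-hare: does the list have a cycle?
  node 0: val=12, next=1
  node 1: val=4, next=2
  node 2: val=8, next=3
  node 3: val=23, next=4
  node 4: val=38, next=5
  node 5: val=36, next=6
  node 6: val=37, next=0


Floyd's tortoise (slow, +1) and hare (fast, +2):
  init: slow=0, fast=0
  step 1: slow=1, fast=2
  step 2: slow=2, fast=4
  step 3: slow=3, fast=6
  step 4: slow=4, fast=1
  step 5: slow=5, fast=3
  step 6: slow=6, fast=5
  step 7: slow=0, fast=0
  slow == fast at node 0: cycle detected

Cycle: yes


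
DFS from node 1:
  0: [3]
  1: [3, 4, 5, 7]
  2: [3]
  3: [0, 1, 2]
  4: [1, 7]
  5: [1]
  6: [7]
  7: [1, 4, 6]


Visit 1, push [7, 5, 4, 3]
Visit 3, push [2, 0]
Visit 0, push []
Visit 2, push []
Visit 4, push [7]
Visit 7, push [6]
Visit 6, push []
Visit 5, push []

DFS order: [1, 3, 0, 2, 4, 7, 6, 5]


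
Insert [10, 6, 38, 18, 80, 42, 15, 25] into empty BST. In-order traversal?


Insert 10: root
Insert 6: L from 10
Insert 38: R from 10
Insert 18: R from 10 -> L from 38
Insert 80: R from 10 -> R from 38
Insert 42: R from 10 -> R from 38 -> L from 80
Insert 15: R from 10 -> L from 38 -> L from 18
Insert 25: R from 10 -> L from 38 -> R from 18

In-order: [6, 10, 15, 18, 25, 38, 42, 80]


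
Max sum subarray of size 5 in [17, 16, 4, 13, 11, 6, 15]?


[0:5]: 61
[1:6]: 50
[2:7]: 49

Max: 61 at [0:5]


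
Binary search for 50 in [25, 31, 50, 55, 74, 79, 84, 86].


Step 1: lo=0, hi=7, mid=3, val=55
Step 2: lo=0, hi=2, mid=1, val=31
Step 3: lo=2, hi=2, mid=2, val=50

Found at index 2


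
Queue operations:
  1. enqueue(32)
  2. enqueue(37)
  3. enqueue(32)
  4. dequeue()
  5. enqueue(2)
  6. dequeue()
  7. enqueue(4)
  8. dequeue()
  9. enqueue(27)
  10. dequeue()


enqueue(32) -> [32]
enqueue(37) -> [32, 37]
enqueue(32) -> [32, 37, 32]
dequeue()->32, [37, 32]
enqueue(2) -> [37, 32, 2]
dequeue()->37, [32, 2]
enqueue(4) -> [32, 2, 4]
dequeue()->32, [2, 4]
enqueue(27) -> [2, 4, 27]
dequeue()->2, [4, 27]

Final queue: [4, 27]


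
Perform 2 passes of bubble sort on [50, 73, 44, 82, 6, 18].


Initial: [50, 73, 44, 82, 6, 18]
Pass 1: [50, 44, 73, 6, 18, 82] (3 swaps)
Pass 2: [44, 50, 6, 18, 73, 82] (3 swaps)

After 2 passes: [44, 50, 6, 18, 73, 82]


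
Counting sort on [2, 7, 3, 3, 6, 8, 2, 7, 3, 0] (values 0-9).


Input: [2, 7, 3, 3, 6, 8, 2, 7, 3, 0]
Counts: [1, 0, 2, 3, 0, 0, 1, 2, 1, 0]

Sorted: [0, 2, 2, 3, 3, 3, 6, 7, 7, 8]
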